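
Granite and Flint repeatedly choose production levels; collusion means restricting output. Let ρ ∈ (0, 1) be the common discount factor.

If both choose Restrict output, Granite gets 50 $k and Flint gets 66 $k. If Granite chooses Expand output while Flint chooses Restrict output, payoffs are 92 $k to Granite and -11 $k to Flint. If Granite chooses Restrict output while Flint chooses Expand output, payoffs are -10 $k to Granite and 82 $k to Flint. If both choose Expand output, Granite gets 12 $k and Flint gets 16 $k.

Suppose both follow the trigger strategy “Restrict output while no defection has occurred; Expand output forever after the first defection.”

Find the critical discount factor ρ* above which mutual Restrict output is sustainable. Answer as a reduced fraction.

21/40

Granite: cooperation gives 50 each period; deviation gives 92 once then 12 forever.
  50/(1−ρ) ≥ 92 + 12ρ/(1−ρ) ⇒ ρ ≥ 42/80 = 21/40.
Flint: cooperation gives 66 each period; deviation gives 82 once then 16 forever.
  ρ ≥ 16/66 = 8/33.
Both must hold, so the binding constraint is Granite's: ρ ≥ 21/40.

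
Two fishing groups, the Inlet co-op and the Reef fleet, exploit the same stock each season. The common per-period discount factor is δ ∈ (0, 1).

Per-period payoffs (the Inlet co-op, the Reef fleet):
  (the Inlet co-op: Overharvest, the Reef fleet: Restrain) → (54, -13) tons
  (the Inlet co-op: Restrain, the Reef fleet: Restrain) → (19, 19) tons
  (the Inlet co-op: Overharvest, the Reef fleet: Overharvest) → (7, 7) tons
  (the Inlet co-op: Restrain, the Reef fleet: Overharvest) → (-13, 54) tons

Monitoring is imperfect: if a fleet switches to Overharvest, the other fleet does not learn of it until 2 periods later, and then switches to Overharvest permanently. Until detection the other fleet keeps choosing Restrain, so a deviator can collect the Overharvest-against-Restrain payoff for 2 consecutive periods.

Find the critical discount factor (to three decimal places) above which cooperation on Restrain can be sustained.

The best deviation is to choose Overharvest for all 2 undetected periods, earning 54 each, then 7 forever once detected.
Deviation value: 54(1−δ^2)/(1−δ) + 7δ^2/(1−δ); cooperation value: 19/(1−δ).
IC: 19 ≥ 54(1−δ^2) + 7δ^2 = 54 − 47δ^2.
So δ^2 ≥ 35/47, giving δ ≥ (35/47)^(1/2) ≈ 0.863.

0.863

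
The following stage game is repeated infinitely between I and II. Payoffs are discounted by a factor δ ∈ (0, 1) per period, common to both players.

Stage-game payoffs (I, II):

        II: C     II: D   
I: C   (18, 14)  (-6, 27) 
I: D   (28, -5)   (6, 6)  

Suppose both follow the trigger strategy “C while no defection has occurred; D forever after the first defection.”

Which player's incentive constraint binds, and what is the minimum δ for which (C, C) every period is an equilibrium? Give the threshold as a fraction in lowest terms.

I: cooperation gives 18 each period; deviation gives 28 once then 6 forever.
  18/(1−δ) ≥ 28 + 6δ/(1−δ) ⇒ δ ≥ 10/22 = 5/11.
II: cooperation gives 14 each period; deviation gives 27 once then 6 forever.
  δ ≥ 13/21.
Both must hold, so the binding constraint is II's: δ ≥ 13/21.

II; δ ≥ 13/21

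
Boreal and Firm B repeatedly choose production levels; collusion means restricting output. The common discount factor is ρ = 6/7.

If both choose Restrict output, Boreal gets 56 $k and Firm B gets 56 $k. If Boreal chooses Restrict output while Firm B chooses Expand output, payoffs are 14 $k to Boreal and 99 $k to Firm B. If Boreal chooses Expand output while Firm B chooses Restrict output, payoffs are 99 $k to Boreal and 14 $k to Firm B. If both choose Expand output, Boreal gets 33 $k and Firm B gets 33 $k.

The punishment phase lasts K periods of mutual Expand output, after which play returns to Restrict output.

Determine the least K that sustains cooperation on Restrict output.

IC: ρ(1−ρ^K)/(1−ρ) ≥ (99−56)/(56−33) = 43/23.
With ρ = 6/7: need 1 − ρ^K ≥ 43/23·(1−6/7)/(6/7), i.e. ρ^K ≤ 0.6884.
Since (6/7)^2 = 0.7347 and (6/7)^3 = 0.6297, the smallest such K is 3.

3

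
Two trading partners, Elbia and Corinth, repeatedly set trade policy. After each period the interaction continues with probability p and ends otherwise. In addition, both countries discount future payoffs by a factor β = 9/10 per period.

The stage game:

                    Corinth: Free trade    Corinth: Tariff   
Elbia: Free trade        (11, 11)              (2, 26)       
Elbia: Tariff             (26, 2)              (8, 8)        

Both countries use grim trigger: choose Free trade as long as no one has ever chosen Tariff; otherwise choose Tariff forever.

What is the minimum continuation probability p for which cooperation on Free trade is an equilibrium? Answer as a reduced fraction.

25/27

With continuation probability p and discount β, the effective per-period discount factor is βp.
Grim-trigger IC: βp ≥ (26−11)/(26−8) = 5/6.
So p ≥ (5/6)/(9/10) = 25/27.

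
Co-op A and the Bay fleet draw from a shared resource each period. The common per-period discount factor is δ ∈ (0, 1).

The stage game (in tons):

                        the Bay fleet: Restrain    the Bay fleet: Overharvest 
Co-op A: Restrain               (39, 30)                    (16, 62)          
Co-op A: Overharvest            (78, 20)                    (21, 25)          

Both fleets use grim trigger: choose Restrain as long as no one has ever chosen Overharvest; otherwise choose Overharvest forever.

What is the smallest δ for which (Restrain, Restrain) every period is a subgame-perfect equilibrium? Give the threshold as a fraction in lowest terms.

32/37

Co-op A's threshold: (78−39)/(78−21) = 13/19.
the Bay fleet's threshold: (62−30)/(62−25) = 32/37.
13/19 < 32/37, so the Bay fleet binds and δ* = 32/37.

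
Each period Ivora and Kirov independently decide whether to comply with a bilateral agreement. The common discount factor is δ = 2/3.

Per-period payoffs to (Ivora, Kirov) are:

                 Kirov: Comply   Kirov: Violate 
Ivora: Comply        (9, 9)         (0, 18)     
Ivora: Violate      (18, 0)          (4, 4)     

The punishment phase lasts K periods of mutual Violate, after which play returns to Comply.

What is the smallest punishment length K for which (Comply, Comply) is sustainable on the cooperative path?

IC: δ(1−δ^K)/(1−δ) ≥ (18−9)/(9−4) = 9/5.
With δ = 2/3: need 1 − δ^K ≥ 9/5·(1−2/3)/(2/3), i.e. δ^K ≤ 0.1000.
Since (2/3)^5 = 0.1317 and (2/3)^6 = 0.0878, the smallest such K is 6.

6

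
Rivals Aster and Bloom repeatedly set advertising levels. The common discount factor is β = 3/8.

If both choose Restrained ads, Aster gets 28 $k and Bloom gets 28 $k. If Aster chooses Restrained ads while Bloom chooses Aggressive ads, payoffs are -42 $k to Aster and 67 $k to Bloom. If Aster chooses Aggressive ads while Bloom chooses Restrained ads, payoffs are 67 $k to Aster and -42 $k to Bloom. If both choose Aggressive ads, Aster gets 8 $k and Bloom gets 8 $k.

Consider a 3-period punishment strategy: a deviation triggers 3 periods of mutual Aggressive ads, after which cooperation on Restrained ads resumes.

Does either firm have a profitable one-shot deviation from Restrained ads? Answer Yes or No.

Comparing payoff streams over the 4 periods until play realigns: cooperate → 28(1+β+…+β^3); deviate → 67 + 8(β+…+β^3).
Cooperation is sustained iff (28−8)(β+…+β^3) ≥ 67−28.
β+…+β^3 = 3/8·(1−(3/8)^3)/(1−3/8) = 0.5684, and (67−28)/(28−8) = 1.9500.
0.5684 < 1.9500, so cooperation is not sustainable.

Yes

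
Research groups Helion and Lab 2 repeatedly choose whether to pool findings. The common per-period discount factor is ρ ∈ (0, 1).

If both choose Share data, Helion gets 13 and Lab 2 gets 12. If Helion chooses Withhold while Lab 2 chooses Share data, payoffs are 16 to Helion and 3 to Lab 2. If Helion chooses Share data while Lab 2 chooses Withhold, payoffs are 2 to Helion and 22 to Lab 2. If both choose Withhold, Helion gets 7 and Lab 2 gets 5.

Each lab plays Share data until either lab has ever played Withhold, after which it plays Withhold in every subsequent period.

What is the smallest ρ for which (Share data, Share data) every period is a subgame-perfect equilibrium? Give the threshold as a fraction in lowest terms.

Helion: cooperation gives 13 each period; deviation gives 16 once then 7 forever.
  13/(1−ρ) ≥ 16 + 7ρ/(1−ρ) ⇒ ρ ≥ 3/9 = 1/3.
Lab 2: cooperation gives 12 each period; deviation gives 22 once then 5 forever.
  ρ ≥ 10/17.
Both must hold, so the binding constraint is Lab 2's: ρ ≥ 10/17.

10/17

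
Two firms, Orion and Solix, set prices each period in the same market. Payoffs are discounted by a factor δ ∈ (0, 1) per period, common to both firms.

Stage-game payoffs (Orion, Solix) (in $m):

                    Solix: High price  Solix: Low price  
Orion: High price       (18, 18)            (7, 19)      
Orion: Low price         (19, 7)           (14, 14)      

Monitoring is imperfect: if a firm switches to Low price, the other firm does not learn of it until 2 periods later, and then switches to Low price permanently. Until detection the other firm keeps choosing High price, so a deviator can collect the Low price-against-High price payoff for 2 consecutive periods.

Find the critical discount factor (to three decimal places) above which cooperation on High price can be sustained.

0.447

The best deviation is to choose Low price for all 2 undetected periods, earning 19 each, then 14 forever once detected.
Deviation value: 19(1−δ^2)/(1−δ) + 14δ^2/(1−δ); cooperation value: 18/(1−δ).
IC: 18 ≥ 19(1−δ^2) + 14δ^2 = 19 − 5δ^2.
So δ^2 ≥ 1/5, giving δ ≥ (1/5)^(1/2) ≈ 0.447.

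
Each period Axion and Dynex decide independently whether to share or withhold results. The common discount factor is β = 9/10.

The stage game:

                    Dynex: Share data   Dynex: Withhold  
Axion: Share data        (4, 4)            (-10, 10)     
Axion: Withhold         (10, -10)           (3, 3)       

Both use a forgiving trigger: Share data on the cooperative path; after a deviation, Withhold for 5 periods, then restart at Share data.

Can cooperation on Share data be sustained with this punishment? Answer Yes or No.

No

IC: β+…+β^5 ≥ (10−4)/(4−3) = 6.
At β = 9/10: partial sum = 3.6856 < 6.0000. Cooperation not sustainable.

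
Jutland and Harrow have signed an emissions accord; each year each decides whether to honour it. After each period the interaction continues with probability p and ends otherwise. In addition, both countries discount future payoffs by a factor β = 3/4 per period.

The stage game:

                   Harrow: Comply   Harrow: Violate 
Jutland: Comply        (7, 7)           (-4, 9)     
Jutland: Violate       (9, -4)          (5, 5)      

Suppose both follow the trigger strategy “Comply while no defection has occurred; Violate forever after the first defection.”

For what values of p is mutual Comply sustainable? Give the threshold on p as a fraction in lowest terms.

2/3

Expected continuation weight on next period's payoff is β·p = 3/4·p, which plays the role of the discount factor.
Cooperation requires 3/4·p ≥ (9−7)/(9−5) = 1/2, hence p ≥ 2/3.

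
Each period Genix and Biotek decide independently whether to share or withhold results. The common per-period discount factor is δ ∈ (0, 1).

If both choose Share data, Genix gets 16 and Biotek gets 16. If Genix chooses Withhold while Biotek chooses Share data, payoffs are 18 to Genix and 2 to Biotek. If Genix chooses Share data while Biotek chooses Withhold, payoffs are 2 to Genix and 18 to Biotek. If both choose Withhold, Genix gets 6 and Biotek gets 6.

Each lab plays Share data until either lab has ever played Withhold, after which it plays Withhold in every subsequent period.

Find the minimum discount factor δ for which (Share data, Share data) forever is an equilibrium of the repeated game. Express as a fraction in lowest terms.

1/6

Cooperation forever yields 16 each period: 16/(1−δ).
Deviating yields 18 once, then 6 forever: 18 + 6δ/(1−δ).
No profitable deviation requires 16/(1−δ) ≥ 18 + 6δ/(1−δ).
Multiplying by (1−δ): 16 ≥ 18(1−δ) + 6δ = 18 − 12δ.
So 12δ ≥ 2, i.e. δ ≥ 2/12 = 1/6.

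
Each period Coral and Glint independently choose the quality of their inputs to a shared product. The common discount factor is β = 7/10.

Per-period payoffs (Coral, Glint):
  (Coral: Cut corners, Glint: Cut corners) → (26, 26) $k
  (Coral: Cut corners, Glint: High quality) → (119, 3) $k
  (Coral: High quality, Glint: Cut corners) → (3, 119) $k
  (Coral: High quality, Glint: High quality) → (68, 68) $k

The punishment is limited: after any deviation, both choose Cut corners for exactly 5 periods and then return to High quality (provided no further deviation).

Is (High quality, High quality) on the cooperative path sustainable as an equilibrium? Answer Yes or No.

Yes

A one-shot deviation gives 119 now, then 26 for 5 periods, then back to 68.
Gain from deviating: (119−68) today; loss: (68−26) in each of the next 5 periods.
No-deviation condition: (68−26)(β+…+β^5) ≥ 119−68, i.e. β+…+β^5 ≥ 17/14.
At β = 7/10: β+…+β^5 = 1.9412 ≥ 1.2143.
So cooperation is sustainable.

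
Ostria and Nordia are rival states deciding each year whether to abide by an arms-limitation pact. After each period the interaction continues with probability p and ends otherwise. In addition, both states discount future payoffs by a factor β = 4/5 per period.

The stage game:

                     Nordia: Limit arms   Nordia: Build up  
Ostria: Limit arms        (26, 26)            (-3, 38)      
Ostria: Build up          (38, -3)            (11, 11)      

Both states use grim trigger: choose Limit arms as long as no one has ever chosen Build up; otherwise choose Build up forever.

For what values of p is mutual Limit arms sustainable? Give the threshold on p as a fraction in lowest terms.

5/9

Expected continuation weight on next period's payoff is β·p = 4/5·p, which plays the role of the discount factor.
Cooperation requires 4/5·p ≥ (38−26)/(38−11) = 4/9, hence p ≥ 5/9.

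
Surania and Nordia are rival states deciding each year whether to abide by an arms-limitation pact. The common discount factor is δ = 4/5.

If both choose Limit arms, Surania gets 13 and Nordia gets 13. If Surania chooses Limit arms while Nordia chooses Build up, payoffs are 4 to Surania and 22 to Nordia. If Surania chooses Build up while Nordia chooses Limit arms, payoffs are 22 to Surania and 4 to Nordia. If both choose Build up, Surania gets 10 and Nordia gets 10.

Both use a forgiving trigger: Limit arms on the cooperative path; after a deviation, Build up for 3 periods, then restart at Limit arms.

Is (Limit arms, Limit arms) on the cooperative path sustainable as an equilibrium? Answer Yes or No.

No

A one-shot deviation gives 22 now, then 10 for 3 periods, then back to 13.
Gain from deviating: (22−13) today; loss: (13−10) in each of the next 3 periods.
No-deviation condition: (13−10)(δ+…+δ^3) ≥ 22−13, i.e. δ+…+δ^3 ≥ 3.
At δ = 4/5: δ+…+δ^3 = 1.9520 < 3.0000.
So cooperation is not sustainable.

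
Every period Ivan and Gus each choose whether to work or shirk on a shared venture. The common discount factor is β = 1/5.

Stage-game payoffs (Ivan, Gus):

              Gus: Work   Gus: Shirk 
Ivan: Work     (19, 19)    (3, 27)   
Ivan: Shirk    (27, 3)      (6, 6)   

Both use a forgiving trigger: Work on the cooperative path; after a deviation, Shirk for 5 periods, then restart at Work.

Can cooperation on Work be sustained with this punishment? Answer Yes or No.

Comparing payoff streams over the 6 periods until play realigns: cooperate → 19(1+β+…+β^5); deviate → 27 + 6(β+…+β^5).
Cooperation is sustained iff (19−6)(β+…+β^5) ≥ 27−19.
β+…+β^5 = 1/5·(1−(1/5)^5)/(1−1/5) = 0.2499, and (27−19)/(19−6) = 0.6154.
0.2499 < 0.6154, so cooperation is not sustainable.

No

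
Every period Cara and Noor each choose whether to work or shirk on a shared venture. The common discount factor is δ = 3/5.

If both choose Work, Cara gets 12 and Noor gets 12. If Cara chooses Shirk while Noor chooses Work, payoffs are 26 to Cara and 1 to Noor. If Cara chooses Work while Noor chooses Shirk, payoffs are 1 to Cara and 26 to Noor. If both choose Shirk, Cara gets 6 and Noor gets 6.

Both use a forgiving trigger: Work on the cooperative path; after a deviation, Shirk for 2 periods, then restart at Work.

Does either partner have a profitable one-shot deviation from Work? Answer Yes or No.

Comparing payoff streams over the 3 periods until play realigns: cooperate → 12(1+δ+…+δ^2); deviate → 26 + 6(δ+…+δ^2).
Cooperation is sustained iff (12−6)(δ+…+δ^2) ≥ 26−12.
δ+…+δ^2 = 3/5·(1−(3/5)^2)/(1−3/5) = 0.9600, and (26−12)/(12−6) = 2.3333.
0.9600 < 2.3333, so cooperation is not sustainable.

Yes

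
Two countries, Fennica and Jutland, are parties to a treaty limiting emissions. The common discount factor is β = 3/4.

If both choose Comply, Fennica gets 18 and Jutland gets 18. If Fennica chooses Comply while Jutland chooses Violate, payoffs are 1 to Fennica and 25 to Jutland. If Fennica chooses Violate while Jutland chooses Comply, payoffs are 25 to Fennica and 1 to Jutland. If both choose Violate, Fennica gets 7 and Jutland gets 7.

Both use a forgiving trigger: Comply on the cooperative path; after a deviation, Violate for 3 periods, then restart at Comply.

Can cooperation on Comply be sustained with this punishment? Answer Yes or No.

Comparing payoff streams over the 4 periods until play realigns: cooperate → 18(1+β+…+β^3); deviate → 25 + 7(β+…+β^3).
Cooperation is sustained iff (18−7)(β+…+β^3) ≥ 25−18.
β+…+β^3 = 3/4·(1−(3/4)^3)/(1−3/4) = 1.7344, and (25−18)/(18−7) = 0.6364.
1.7344 ≥ 0.6364, so cooperation is sustainable.

Yes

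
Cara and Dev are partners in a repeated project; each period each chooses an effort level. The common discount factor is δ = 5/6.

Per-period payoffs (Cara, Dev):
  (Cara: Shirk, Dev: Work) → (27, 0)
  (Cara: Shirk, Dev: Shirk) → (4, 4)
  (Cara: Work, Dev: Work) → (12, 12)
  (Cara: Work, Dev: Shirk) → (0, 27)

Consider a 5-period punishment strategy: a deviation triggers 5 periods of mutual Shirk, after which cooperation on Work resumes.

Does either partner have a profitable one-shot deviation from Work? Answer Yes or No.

Comparing payoff streams over the 6 periods until play realigns: cooperate → 12(1+δ+…+δ^5); deviate → 27 + 4(δ+…+δ^5).
Cooperation is sustained iff (12−4)(δ+…+δ^5) ≥ 27−12.
δ+…+δ^5 = 5/6·(1−(5/6)^5)/(1−5/6) = 2.9906, and (27−12)/(12−4) = 1.8750.
2.9906 ≥ 1.8750, so cooperation is sustainable.

No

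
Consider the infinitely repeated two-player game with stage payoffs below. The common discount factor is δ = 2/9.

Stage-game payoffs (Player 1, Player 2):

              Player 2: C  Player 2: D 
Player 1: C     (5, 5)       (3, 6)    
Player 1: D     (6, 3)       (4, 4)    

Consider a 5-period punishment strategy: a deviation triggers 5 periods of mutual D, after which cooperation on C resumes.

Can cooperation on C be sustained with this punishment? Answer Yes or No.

No

A one-shot deviation gives 6 now, then 4 for 5 periods, then back to 5.
Gain from deviating: (6−5) today; loss: (5−4) in each of the next 5 periods.
No-deviation condition: (5−4)(δ+…+δ^5) ≥ 6−5, i.e. δ+…+δ^5 ≥ 1.
At δ = 2/9: δ+…+δ^5 = 0.2856 < 1.0000.
So cooperation is not sustainable.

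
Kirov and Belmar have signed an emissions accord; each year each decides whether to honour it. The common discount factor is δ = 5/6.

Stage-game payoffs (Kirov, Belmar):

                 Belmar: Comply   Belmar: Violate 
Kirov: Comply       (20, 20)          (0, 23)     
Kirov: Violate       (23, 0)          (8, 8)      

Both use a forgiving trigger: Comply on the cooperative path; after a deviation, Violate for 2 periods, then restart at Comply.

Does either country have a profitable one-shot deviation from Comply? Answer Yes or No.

Comparing payoff streams over the 3 periods until play realigns: cooperate → 20(1+δ+…+δ^2); deviate → 23 + 8(δ+…+δ^2).
Cooperation is sustained iff (20−8)(δ+…+δ^2) ≥ 23−20.
δ+…+δ^2 = 5/6·(1−(5/6)^2)/(1−5/6) = 1.5278, and (23−20)/(20−8) = 0.2500.
1.5278 ≥ 0.2500, so cooperation is sustainable.

No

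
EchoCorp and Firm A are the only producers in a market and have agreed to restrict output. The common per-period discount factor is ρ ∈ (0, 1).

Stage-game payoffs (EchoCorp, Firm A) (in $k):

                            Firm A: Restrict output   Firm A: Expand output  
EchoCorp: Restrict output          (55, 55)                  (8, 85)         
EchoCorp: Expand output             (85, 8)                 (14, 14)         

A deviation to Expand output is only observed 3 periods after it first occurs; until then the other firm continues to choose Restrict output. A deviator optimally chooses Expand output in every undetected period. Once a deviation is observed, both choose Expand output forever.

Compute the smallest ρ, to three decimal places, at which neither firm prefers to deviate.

0.750

The best deviation is to choose Expand output for all 3 undetected periods, earning 85 each, then 14 forever once detected.
Deviation value: 85(1−ρ^3)/(1−ρ) + 14ρ^3/(1−ρ); cooperation value: 55/(1−ρ).
IC: 55 ≥ 85(1−ρ^3) + 14ρ^3 = 85 − 71ρ^3.
So ρ^3 ≥ 30/71, giving ρ ≥ (30/71)^(1/3) ≈ 0.750.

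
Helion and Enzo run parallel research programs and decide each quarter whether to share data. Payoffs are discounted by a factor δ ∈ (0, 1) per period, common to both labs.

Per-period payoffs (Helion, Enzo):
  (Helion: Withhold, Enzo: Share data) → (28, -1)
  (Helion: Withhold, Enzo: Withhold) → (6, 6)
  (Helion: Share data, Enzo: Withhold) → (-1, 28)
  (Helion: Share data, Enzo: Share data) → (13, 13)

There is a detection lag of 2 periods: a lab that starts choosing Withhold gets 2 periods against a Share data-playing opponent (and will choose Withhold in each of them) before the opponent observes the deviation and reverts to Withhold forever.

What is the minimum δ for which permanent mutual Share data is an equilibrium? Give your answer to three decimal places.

A deviator earns 28 for 2 periods, then 6 forever; cooperating earns 13 forever. Multiplying the IC by (1−δ):
13 ≥ 28(1−δ^2) + 6δ^2, so 22·δ^2 ≥ 15 and δ^2 ≥ 15/22.
δ ≥ (15/22)^(1/2) ≈ 0.826.

0.826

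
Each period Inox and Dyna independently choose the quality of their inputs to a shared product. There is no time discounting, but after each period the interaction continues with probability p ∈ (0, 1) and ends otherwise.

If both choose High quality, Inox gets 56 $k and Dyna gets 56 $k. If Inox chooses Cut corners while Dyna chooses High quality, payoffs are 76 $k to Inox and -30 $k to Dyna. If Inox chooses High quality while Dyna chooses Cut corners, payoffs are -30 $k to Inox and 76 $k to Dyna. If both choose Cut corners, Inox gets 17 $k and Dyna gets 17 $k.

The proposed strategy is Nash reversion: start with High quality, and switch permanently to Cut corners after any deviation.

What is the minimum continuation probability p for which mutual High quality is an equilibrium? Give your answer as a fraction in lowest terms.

With no time discounting, the continuation probability p plays the role of the discount factor.
Grim-trigger IC: 56/(1−p) ≥ 76 + 17p/(1−p) ⇒ p ≥ (76−56)/(76−17) = 20/59.

20/59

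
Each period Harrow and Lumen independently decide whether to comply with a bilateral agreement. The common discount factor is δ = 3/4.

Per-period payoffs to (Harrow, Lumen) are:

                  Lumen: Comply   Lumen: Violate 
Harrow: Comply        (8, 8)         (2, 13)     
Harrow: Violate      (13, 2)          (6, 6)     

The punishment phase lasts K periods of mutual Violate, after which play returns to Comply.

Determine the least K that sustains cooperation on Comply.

7

IC: δ(1−δ^K)/(1−δ) ≥ (13−8)/(8−6) = 5/2.
With δ = 3/4: need 1 − δ^K ≥ 5/2·(1−3/4)/(3/4), i.e. δ^K ≤ 0.1667.
Since (3/4)^6 = 0.1780 and (3/4)^7 = 0.1335, the smallest such K is 7.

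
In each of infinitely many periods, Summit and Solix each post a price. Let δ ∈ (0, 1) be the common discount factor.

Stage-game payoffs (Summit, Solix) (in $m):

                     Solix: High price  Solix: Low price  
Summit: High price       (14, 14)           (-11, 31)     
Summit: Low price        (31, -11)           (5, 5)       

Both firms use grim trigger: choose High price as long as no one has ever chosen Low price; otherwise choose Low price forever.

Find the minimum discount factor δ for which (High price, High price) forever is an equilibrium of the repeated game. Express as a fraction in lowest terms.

17/26

One-period gain from deviating is 31 − 14 = 17. The loss is 14 − 5 = 9 in every subsequent period, with present value 9·δ/(1−δ).
Deviation is unprofitable when 9·δ/(1−δ) ≥ 17, i.e. δ/(1−δ) ≥ 17/9.
Equivalently δ ≥ 17/(17+9) = 17/26.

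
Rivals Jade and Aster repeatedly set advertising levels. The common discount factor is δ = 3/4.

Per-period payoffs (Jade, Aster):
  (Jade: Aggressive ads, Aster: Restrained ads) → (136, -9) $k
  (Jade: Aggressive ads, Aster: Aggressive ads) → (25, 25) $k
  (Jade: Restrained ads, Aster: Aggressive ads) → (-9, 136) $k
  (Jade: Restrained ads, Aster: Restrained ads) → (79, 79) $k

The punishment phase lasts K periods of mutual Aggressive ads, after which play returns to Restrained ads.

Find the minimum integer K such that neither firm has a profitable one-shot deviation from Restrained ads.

IC: δ(1−δ^K)/(1−δ) ≥ (136−79)/(79−25) = 19/18.
With δ = 3/4: need 1 − δ^K ≥ 19/18·(1−3/4)/(3/4), i.e. δ^K ≤ 0.6481.
Since (3/4)^1 = 0.7500 and (3/4)^2 = 0.5625, the smallest such K is 2.

2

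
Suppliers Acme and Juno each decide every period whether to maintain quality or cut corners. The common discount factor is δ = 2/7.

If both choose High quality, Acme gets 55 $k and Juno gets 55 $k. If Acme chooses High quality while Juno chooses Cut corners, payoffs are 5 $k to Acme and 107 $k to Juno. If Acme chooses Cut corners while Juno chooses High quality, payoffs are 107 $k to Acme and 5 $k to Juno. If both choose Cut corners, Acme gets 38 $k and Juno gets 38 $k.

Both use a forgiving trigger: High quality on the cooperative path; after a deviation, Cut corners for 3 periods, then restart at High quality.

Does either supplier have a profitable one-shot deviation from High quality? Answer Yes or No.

Yes

A one-shot deviation gives 107 now, then 38 for 3 periods, then back to 55.
Gain from deviating: (107−55) today; loss: (55−38) in each of the next 3 periods.
No-deviation condition: (55−38)(δ+…+δ^3) ≥ 107−55, i.e. δ+…+δ^3 ≥ 52/17.
At δ = 2/7: δ+…+δ^3 = 0.3907 < 3.0588.
So cooperation is not sustainable.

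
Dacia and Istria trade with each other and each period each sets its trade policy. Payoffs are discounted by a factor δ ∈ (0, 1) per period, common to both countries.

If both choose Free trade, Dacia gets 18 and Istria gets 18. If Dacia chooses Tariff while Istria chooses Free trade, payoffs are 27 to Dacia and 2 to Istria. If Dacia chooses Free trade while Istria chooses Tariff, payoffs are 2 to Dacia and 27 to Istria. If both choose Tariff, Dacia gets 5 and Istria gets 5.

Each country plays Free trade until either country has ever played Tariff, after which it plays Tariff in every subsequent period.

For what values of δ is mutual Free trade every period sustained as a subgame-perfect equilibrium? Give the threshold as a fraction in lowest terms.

9/22

18/(1−δ) ≥ 27 + 5δ/(1−δ)
18 ≥ 27 − 22δ
δ ≥ 9/22.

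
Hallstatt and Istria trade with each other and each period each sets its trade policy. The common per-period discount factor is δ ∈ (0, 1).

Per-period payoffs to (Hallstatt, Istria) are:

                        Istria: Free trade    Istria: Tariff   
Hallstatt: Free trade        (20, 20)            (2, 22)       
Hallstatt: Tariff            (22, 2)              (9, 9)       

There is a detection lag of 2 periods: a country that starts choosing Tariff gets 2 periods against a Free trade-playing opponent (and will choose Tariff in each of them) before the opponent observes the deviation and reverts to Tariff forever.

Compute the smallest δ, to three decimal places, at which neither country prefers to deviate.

Deviating for the 2 undetected periods gains 22−20 = 2 per period over cooperation, then loses 20−9 = 11 per period forever once punishment starts.
Gain: 2(1 + δ + … + δ^1); loss: 11·δ^2/(1−δ).
No profitable deviation ⇔ 2(1−δ^2) ≤ 11·δ^2, i.e. δ^2 ≥ 2/(2+11) = 2/13.
Hence δ ≥ (2/13)^(1/2) ≈ 0.392.

0.392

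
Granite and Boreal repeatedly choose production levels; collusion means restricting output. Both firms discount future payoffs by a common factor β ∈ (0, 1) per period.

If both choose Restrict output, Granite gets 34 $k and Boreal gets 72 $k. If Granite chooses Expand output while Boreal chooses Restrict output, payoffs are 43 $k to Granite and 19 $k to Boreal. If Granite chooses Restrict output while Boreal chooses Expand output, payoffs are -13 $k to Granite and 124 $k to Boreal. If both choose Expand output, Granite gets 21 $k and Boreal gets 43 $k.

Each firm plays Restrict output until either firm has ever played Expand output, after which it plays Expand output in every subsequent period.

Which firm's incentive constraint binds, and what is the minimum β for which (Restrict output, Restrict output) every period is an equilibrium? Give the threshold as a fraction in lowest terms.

Boreal; β ≥ 52/81

Granite's threshold: (43−34)/(43−21) = 9/22.
Boreal's threshold: (124−72)/(124−43) = 52/81.
9/22 < 52/81, so Boreal binds and β* = 52/81.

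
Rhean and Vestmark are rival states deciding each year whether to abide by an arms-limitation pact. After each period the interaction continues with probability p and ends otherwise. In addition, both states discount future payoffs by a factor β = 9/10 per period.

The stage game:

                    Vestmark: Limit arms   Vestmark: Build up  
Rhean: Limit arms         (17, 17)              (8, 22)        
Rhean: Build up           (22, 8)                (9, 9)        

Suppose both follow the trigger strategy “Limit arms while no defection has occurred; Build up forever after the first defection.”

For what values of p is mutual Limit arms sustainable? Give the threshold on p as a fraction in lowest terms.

Expected continuation weight on next period's payoff is β·p = 9/10·p, which plays the role of the discount factor.
Cooperation requires 9/10·p ≥ (22−17)/(22−9) = 5/13, hence p ≥ 50/117.

50/117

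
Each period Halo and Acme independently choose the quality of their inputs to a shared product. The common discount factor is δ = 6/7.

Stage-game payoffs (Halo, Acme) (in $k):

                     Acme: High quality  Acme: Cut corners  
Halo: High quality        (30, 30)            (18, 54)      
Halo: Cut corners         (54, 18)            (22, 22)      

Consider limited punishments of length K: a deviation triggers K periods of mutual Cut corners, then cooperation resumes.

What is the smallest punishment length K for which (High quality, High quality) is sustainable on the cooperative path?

No profitable deviation requires (30−22)(δ+…+δ^K) ≥ 54−30, i.e. δ+…+δ^K ≥ 3 ≈ 3.0000.
With δ = 6/7, the partial sums are K=1: 0.8571, K=2: 1.5918, K=3: 2.2216, K=4: 2.7613, K=5: 3.2240.
K = 5 is the first length at which the sum reaches 3.0000.

5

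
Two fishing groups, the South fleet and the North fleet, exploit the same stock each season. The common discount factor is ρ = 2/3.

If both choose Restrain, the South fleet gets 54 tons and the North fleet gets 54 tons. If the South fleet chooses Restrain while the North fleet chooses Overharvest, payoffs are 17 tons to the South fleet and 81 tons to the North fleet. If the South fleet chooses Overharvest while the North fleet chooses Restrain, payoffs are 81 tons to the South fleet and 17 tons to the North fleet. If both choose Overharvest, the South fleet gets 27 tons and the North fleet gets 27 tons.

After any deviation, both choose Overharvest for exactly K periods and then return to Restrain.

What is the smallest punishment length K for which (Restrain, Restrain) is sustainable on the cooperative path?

IC: ρ(1−ρ^K)/(1−ρ) ≥ (81−54)/(54−27) = 1.
With ρ = 2/3: need 1 − ρ^K ≥ 1·(1−2/3)/(2/3), i.e. ρ^K ≤ 0.5000.
Since (2/3)^1 = 0.6667 and (2/3)^2 = 0.4444, the smallest such K is 2.

2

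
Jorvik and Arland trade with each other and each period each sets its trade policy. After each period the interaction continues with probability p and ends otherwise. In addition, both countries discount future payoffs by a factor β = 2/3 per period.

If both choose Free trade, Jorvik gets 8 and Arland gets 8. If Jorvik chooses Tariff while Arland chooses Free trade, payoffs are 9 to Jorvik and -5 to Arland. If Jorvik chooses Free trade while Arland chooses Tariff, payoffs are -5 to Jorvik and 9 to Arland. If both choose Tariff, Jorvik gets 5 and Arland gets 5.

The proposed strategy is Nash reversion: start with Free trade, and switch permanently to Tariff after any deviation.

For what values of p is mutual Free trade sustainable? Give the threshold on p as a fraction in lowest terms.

3/8

Expected continuation weight on next period's payoff is β·p = 2/3·p, which plays the role of the discount factor.
Cooperation requires 2/3·p ≥ (9−8)/(9−5) = 1/4, hence p ≥ 3/8.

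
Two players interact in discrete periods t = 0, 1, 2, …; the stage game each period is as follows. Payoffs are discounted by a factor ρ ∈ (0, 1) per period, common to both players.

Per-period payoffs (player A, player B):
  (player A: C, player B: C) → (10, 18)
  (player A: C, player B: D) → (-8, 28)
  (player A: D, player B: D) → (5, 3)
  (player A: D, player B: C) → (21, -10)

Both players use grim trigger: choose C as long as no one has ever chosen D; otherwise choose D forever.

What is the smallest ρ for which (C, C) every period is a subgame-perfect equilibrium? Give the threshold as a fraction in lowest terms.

11/16

player A's threshold: (21−10)/(21−5) = 11/16.
player B's threshold: (28−18)/(28−3) = 2/5.
11/16 > 2/5, so player A binds and ρ* = 11/16.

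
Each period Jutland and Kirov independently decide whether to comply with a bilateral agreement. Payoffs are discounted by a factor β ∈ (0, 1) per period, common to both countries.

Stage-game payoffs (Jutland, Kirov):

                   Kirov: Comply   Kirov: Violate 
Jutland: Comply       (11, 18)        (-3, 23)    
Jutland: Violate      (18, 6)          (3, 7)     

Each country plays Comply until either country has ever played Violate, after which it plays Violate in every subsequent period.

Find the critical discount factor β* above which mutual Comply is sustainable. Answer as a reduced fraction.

7/15

Jutland's threshold: (18−11)/(18−3) = 7/15.
Kirov's threshold: (23−18)/(23−7) = 5/16.
7/15 > 5/16, so Jutland binds and β* = 7/15.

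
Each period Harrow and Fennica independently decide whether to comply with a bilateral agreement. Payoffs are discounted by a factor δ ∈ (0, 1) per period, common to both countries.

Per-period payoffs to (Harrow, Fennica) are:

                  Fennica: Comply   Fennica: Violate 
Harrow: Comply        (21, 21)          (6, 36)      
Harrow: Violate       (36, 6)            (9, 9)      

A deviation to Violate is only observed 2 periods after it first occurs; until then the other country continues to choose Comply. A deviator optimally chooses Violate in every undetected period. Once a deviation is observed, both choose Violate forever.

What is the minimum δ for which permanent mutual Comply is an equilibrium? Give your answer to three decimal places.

Deviating for the 2 undetected periods gains 36−21 = 15 per period over cooperation, then loses 21−9 = 12 per period forever once punishment starts.
Gain: 15(1 + δ + … + δ^1); loss: 12·δ^2/(1−δ).
No profitable deviation ⇔ 15(1−δ^2) ≤ 12·δ^2, i.e. δ^2 ≥ 15/(15+12) = 5/9.
Hence δ ≥ (5/9)^(1/2) ≈ 0.745.

0.745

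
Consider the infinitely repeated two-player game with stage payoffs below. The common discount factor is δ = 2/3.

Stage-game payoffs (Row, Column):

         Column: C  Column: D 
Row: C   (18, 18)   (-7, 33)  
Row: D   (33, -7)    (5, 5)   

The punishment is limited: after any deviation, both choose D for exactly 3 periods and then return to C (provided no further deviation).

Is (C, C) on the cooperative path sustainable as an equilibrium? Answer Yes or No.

Comparing payoff streams over the 4 periods until play realigns: cooperate → 18(1+δ+…+δ^3); deviate → 33 + 5(δ+…+δ^3).
Cooperation is sustained iff (18−5)(δ+…+δ^3) ≥ 33−18.
δ+…+δ^3 = 2/3·(1−(2/3)^3)/(1−2/3) = 1.4074, and (33−18)/(18−5) = 1.1538.
1.4074 ≥ 1.1538, so cooperation is sustainable.

Yes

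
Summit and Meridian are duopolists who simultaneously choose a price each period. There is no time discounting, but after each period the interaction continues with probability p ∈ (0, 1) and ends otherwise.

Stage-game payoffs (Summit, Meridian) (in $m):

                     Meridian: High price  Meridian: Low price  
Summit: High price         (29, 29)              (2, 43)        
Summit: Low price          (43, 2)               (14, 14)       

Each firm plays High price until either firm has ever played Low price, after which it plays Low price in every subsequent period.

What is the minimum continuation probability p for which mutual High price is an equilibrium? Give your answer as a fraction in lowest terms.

14/29

With no time discounting, the continuation probability p plays the role of the discount factor.
Grim-trigger IC: 29/(1−p) ≥ 43 + 14p/(1−p) ⇒ p ≥ (43−29)/(43−14) = 14/29.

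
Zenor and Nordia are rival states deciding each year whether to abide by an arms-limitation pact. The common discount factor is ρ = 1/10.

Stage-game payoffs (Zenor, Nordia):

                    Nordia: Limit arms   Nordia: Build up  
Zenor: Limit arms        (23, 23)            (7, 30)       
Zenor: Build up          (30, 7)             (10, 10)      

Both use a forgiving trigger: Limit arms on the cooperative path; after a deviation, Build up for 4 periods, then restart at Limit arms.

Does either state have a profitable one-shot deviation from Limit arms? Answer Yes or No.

IC: ρ+…+ρ^4 ≥ (30−23)/(23−10) = 7/13.
At ρ = 1/10: partial sum = 0.1111 < 0.5385. Cooperation not sustainable.

Yes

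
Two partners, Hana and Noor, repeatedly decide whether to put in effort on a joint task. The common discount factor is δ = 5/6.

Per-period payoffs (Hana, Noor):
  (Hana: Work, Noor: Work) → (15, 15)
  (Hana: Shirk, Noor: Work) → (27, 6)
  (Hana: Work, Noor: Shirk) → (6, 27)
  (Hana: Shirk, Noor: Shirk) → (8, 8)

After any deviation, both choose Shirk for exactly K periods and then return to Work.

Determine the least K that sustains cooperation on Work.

No profitable deviation requires (15−8)(δ+…+δ^K) ≥ 27−15, i.e. δ+…+δ^K ≥ 12/7 ≈ 1.7143.
With δ = 5/6, the partial sums are K=1: 0.8333, K=2: 1.5278, K=3: 2.1065.
K = 3 is the first length at which the sum reaches 1.7143.

3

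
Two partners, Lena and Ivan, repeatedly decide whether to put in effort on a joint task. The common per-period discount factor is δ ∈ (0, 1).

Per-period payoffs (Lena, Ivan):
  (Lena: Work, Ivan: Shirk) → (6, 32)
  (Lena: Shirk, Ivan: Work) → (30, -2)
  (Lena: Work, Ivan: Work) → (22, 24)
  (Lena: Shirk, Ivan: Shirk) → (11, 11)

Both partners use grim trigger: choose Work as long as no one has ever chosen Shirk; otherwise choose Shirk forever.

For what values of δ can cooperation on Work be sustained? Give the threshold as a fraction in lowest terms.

8/19

Lena: cooperation gives 22 each period; deviation gives 30 once then 11 forever.
  22/(1−δ) ≥ 30 + 11δ/(1−δ) ⇒ δ ≥ 8/19.
Ivan: cooperation gives 24 each period; deviation gives 32 once then 11 forever.
  δ ≥ 8/21.
Both must hold, so the binding constraint is Lena's: δ ≥ 8/19.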